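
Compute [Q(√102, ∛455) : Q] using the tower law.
[Q(√102, ∛455) : Q] = 6

Let L = Q(√102, ∛455). Since Q(√102) ⊂ L and [Q(√102):Q] = 2, the tower law gives 2 | [L:Q]. Likewise Q(∛455) ⊂ L with [Q(∛455):Q] = 3 (because 455 is not a perfect cube), so 3 | [L:Q]. As gcd(2,3) = 1, [L:Q] is divisible by 6. Conversely L is generated over Q by √102 and ∛455, so [L:Q] ≤ 2·3 = 6. Therefore [Q(√102, ∛455) : Q] = 6.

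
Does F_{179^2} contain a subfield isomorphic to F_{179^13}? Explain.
No: F_{179^13} is not a subfield of F_{179^2}

F_{p^m} embeds in F_{p^n} iff m | n. Here 13 ∤ 2 (since 2 = 0·13 + 2 with remainder 2 ≠ 0), so F_{179^13} is not a subfield of F_{179^2}. Equivalently: if it were, the tower law would give 13 = [F_{179^13}:F_179] dividing [F_{179^2}:F_179] = 2, contradiction.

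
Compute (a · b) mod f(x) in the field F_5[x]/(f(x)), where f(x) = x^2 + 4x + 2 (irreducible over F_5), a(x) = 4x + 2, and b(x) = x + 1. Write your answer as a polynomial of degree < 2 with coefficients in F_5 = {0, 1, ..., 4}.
a · b ≡ 4 (mod f(x))

Multiply in F_5[x]: a(x)·b(x) = (4x + 2)·(x + 1) = 4x^2 + x + 2. This has degree ≥ 2, so divide by f(x) over F_5: 4x^2 + x + 2 = (4)·(x^2 + 4x + 2) + (4). Hence a·b ≡ 4 (mod f). (F_5[x]/(f) is a field with 5^2 = 25 elements since f is irreducible of degree 2.)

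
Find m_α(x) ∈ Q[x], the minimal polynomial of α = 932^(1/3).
m_α(x) = x^3 - 932

α satisfies α^3 = 932, so x^3 - 932 annihilates α. By the rational root test, a rational root p/q (in lowest terms) of x^3 - 932 would satisfy p^3 = 932 q^3, forcing q = 1 and p^3 = 932; but 932 is not a perfect cube, contradiction. A monic cubic over Q with no rational root is irreducible (any nontrivial factorization would include a linear factor). Hence x^3 - 932 is the minimal polynomial of α, and in particular [Q(α):Q] = 3.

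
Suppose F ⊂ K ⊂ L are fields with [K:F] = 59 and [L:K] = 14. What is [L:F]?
[L:F] = 826

The tower law says that for any tower of field extensions F ⊂ K ⊂ L with finite degrees, [L:F] = [L:K] · [K:F]. Here this gives [L:F] = 14 · 59 = 826.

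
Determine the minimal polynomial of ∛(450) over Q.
m_α(x) = x^3 - 450

α satisfies α^3 = 450, so x^3 - 450 annihilates α. By the rational root test, a rational root p/q (in lowest terms) of x^3 - 450 would satisfy p^3 = 450 q^3, forcing q = 1 and p^3 = 450; but 450 is not a perfect cube, contradiction. A monic cubic over Q with no rational root is irreducible (any nontrivial factorization would include a linear factor). Hence x^3 - 450 is the minimal polynomial of α, and in particular [Q(α):Q] = 3.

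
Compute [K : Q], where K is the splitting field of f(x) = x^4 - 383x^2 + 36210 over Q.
[K : Q] = 4

Solving the quadratic in x^2: x^2 = (383 ± √(383^2 - 4·36210))/2 = (383 ± √1849)/2 = (383 ± 43)/2, giving x^2 = 170 or x^2 = 213. So f(x) = (x^2 - 170)(x^2 - 213) and the roots of f are ±√170, ±√213. Hence the splitting field is K = Q(√170, √213). Since 170 and 213 are distinct squarefree integers > 1, their product 36210 is not a perfect square, so √213 ∉ Q(√170). By the tower law [K:Q] = [Q(√170,√213):Q(√170)] · [Q(√170):Q] = 2 · 2 = 4.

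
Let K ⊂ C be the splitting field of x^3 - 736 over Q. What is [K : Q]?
[K : Q] = 6

The roots of x^3 - 736 are ∛736, ω∛736, ω^2∛736 where ω = e^(2πi/3) is a primitive cube root of unity, so K = Q(∛736, ω). Now [Q(∛736):Q] = 3 (since 736 is not a perfect cube, x^3 - 736 is irreducible) and [Q(ω):Q] = 2. Both 2 and 3 divide [K:Q], and [K:Q] ≤ 3·2 = 6, so [K:Q] = 6. (Equivalently: Q(∛736) ⊂ R but ω ∉ R, so [K : Q(∛736)] = 2.)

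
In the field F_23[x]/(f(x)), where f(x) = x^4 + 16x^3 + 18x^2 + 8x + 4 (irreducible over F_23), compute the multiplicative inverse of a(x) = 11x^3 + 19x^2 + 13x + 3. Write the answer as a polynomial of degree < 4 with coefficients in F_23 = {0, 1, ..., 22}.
a(x)^(-1) ≡ 7x^3 + 2x^2 + 6x + 6 (mod f(x))

Since f is irreducible over F_23, F_23[x]/(f) is a field and a(x) ≠ 0 has an inverse. Apply the extended Euclidean algorithm to f(x) and a(x) in F_23[x]: f(x) = (21x + 7)·a(x) + (3x^2 + 15x + 6);  a(x) = (19x + 11)·(3x^2 + 15x + 6) + (10x + 6);  (3x^2 + 15x + 6) = (21x + 5)·(10x + 6) + (22). The last nonzero remainder is the constant 22 = gcd(f, a) in F_23. Back-substituting through the division chain expresses 22 = s(x)·a(x) + t(x)·f(x) with s(x) ≡ 16x^3 + 21x^2 + 17x + 17 (mod f), so (16x^3 + 21x^2 + 17x + 17)·a(x) ≡ 22 (mod f). Multiplying by 22^(-1) ≡ 22 in F_23 gives a(x)^(-1) ≡ 22·(16x^3 + 21x^2 + 17x + 17) ≡ 7x^3 + 2x^2 + 6x + 6 (mod f). Check: (11x^3 + 19x^2 + 13x + 3)·(7x^3 + 2x^2 + 6x + 6) = 8x^6 + 17x^5 + 11x^4 + 20x^3 + 14x^2 + 4x + 18 ≡ 1 (mod x^4 + 16x^3 + 18x^2 + 8x + 4).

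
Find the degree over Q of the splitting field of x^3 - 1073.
[K : Q] = 6

The roots of x^3 - 1073 are ∛1073, ω∛1073, ω^2∛1073 where ω = e^(2πi/3) is a primitive cube root of unity, so K = Q(∛1073, ω). Now [Q(∛1073):Q] = 3 (since 1073 is not a perfect cube, x^3 - 1073 is irreducible) and [Q(ω):Q] = 2. Both 2 and 3 divide [K:Q], and [K:Q] ≤ 3·2 = 6, so [K:Q] = 6. (Equivalently: Q(∛1073) ⊂ R but ω ∉ R, so [K : Q(∛1073)] = 2.)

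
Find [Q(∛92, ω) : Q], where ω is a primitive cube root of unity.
[Q(∛92, ω) : Q] = 6

[Q(∛92):Q] = 3 (min poly x^3 - 92, irreducible since 92 is not a perfect cube). [Q(ω):Q] = 2 (min poly x^2 + x + 1). Since Q(∛92) ⊂ R and ω ∉ R, we have ω ∉ Q(∛92), so x^2 + x + 1 remains irreducible over Q(∛92) and [Q(∛92, ω) : Q(∛92)] = 2. By the tower law, [Q(∛92, ω) : Q] = 3 · 2 = 6. (In fact Q(∛92, ω) is the splitting field of x^3 - 92 over Q.)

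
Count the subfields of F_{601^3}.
F_{601^3} has 2 subfields

The subfields of F_{p^n} are exactly the fields F_{p^d} for d | n (each is the fixed field of the unique index-d subgroup of Gal(F_{p^n}/F_p) ≅ Z/nZ). The divisors of n = 3 are {1, 3}, giving 2 subfields: F_{601^1}, F_{601^3}.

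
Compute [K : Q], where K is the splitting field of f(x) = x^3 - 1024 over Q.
[K : Q] = 6

The roots of x^3 - 1024 are ∛1024, ω∛1024, ω^2∛1024 where ω = e^(2πi/3) is a primitive cube root of unity, so K = Q(∛1024, ω). Now [Q(∛1024):Q] = 3 (since 1024 is not a perfect cube, x^3 - 1024 is irreducible) and [Q(ω):Q] = 2. Both 2 and 3 divide [K:Q], and [K:Q] ≤ 3·2 = 6, so [K:Q] = 6. (Equivalently: Q(∛1024) ⊂ R but ω ∉ R, so [K : Q(∛1024)] = 2.)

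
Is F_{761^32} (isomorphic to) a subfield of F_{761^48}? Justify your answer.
No: F_{761^32} is not a subfield of F_{761^48}

F_{p^m} embeds in F_{p^n} iff m | n. Here 32 ∤ 48 (since 48 = 1·32 + 16 with remainder 16 ≠ 0), so F_{761^32} is not a subfield of F_{761^48}. Equivalently: if it were, the tower law would give 32 = [F_{761^32}:F_761] dividing [F_{761^48}:F_761] = 48, contradiction.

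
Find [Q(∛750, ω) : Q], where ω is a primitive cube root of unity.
[Q(∛750, ω) : Q] = 6

[Q(∛750):Q] = 3 (min poly x^3 - 750, irreducible since 750 is not a perfect cube). [Q(ω):Q] = 2 (min poly x^2 + x + 1). Since Q(∛750) ⊂ R and ω ∉ R, we have ω ∉ Q(∛750), so x^2 + x + 1 remains irreducible over Q(∛750) and [Q(∛750, ω) : Q(∛750)] = 2. By the tower law, [Q(∛750, ω) : Q] = 3 · 2 = 6. (In fact Q(∛750, ω) is the splitting field of x^3 - 750 over Q.)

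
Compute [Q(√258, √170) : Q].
[Q(√258, √170) : Q] = 4

[Q(√258):Q] = 2 (min poly x^2 - 258, irreducible since 258 is squarefree > 1). For the top step, suppose √170 ∈ Q(√258), say √170 = c + d√258 with c, d ∈ Q. Squaring: 170 = c^2 + 258d^2 + 2cd√258. Since √258 ∉ Q this forces 2cd = 0. If d = 0 then √170 = c ∈ Q, contradicting 170 squarefree > 1. If c = 0 then 170 = 258d^2, so 258·170 = (258d)^2 is a perfect square in Q — but 258·170 = 43860 is not a perfect square (since 258 and 170 are distinct squarefree integers). Contradiction. Hence √170 ∉ Q(√258), so x^2 - 170 stays irreducible over Q(√258) and [Q(√258, √170) : Q(√258)] = 2. By the tower law, [Q(√258, √170) : Q] = 2 · 2 = 4.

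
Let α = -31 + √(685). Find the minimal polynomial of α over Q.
m_α(x) = x^2 + 62x + 276

From α + 31 = √(685), squaring gives (α + 31)^2 = 685, i.e. α^2 + 62α + 961 = 685, so α^2 + 62α + 276 = 0. The discriminant of x^2 + 62x + 276 is (62)^2 - 4·(276) = 3844 - 1104 = 2740, and 4·(685) is not a perfect square in Q since 685 is squarefree and ≠ 1. Hence x^2 + 62x + 276 is irreducible over Q and is the minimal polynomial of α.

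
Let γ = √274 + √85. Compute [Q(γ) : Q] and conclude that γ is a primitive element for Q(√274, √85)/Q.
[Q(γ) : Q] = 4 (equivalently, Q(γ) = Q(√274, √85))

Obviously Q(γ) ⊆ Q(√274, √85), and [Q(√274, √85):Q] = 4 (since 274, 85 are distinct squarefree integers > 1 with 23290 not a perfect square). To show equality we compute the minimal polynomial of γ. From γ = √274 + √85: γ^2 = 274 + 2√(23290) + 85 = 359 + 2√(23290), so γ^2 - 359 = 2√(23290); squaring, (γ^2 - 359)^2 = 4·23290, i.e. γ^4 - 718γ^2 + 128881 - 93160 = 0, i.e. γ^4 - 718γ^2 + 35721 = 0. So γ is a root of x^4 - 718x^2 + 35721. This polynomial is irreducible over Q: it has no rational root (each ±√274 ± √85 is irrational), and any factorization into two quadratics over Q would force √(23290) ∈ Q (pairing opposite roots) or √274, √85 ∈ Q (other pairings), all impossible. Hence [Q(γ):Q] = 4 = [Q(√274, √85):Q], so Q(γ) = Q(√274, √85).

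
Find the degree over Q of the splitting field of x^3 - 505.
[K : Q] = 6

The roots of x^3 - 505 are ∛505, ω∛505, ω^2∛505 where ω = e^(2πi/3) is a primitive cube root of unity, so K = Q(∛505, ω). Now [Q(∛505):Q] = 3 (since 505 is not a perfect cube, x^3 - 505 is irreducible) and [Q(ω):Q] = 2. Both 2 and 3 divide [K:Q], and [K:Q] ≤ 3·2 = 6, so [K:Q] = 6. (Equivalently: Q(∛505) ⊂ R but ω ∉ R, so [K : Q(∛505)] = 2.)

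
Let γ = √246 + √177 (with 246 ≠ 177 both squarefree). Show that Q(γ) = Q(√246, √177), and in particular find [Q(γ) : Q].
[Q(γ) : Q] = 4 (equivalently, Q(γ) = Q(√246, √177))

Obviously Q(γ) ⊆ Q(√246, √177), and [Q(√246, √177):Q] = 4 (since 246, 177 are distinct squarefree integers > 1 with 43542 not a perfect square). To show equality we compute the minimal polynomial of γ. From γ = √246 + √177: γ^2 = 246 + 2√(43542) + 177 = 423 + 2√(43542), so γ^2 - 423 = 2√(43542); squaring, (γ^2 - 423)^2 = 4·43542, i.e. γ^4 - 846γ^2 + 178929 - 174168 = 0, i.e. γ^4 - 846γ^2 + 4761 = 0. So γ is a root of x^4 - 846x^2 + 4761. This polynomial is irreducible over Q: it has no rational root (each ±√246 ± √177 is irrational), and any factorization into two quadratics over Q would force √(43542) ∈ Q (pairing opposite roots) or √246, √177 ∈ Q (other pairings), all impossible. Hence [Q(γ):Q] = 4 = [Q(√246, √177):Q], so Q(γ) = Q(√246, √177).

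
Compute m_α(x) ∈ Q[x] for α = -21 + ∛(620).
m_α(x) = x^3 + 63x^2 + 1323x + 8641

Set β = α + 21 = ∛(620), so β^3 = 620. Then (α + 21)^3 - 620 = 0, i.e. α is a root of g(x) = (x + 21)^3 - 620 = x^3 + 63x^2 + 1323x + 8641. Since g(x) = h(x + 21) where h(x) = x^3 - 620, and h is irreducible over Q (because 620 is not a perfect cube, so h has no rational root, and a monic cubic with no rational root is irreducible), g is also irreducible (irreducibility is preserved under the substitution x → x + 21). Hence m_α(x) = x^3 + 63x^2 + 1323x + 8641.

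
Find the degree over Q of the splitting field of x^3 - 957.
[K : Q] = 6

The roots of x^3 - 957 are ∛957, ω∛957, ω^2∛957 where ω = e^(2πi/3) is a primitive cube root of unity, so K = Q(∛957, ω). Now [Q(∛957):Q] = 3 (since 957 is not a perfect cube, x^3 - 957 is irreducible) and [Q(ω):Q] = 2. Both 2 and 3 divide [K:Q], and [K:Q] ≤ 3·2 = 6, so [K:Q] = 6. (Equivalently: Q(∛957) ⊂ R but ω ∉ R, so [K : Q(∛957)] = 2.)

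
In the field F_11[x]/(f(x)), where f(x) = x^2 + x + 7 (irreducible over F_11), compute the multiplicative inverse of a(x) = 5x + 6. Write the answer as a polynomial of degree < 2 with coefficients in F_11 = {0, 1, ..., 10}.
a(x)^(-1) ≡ 10x + 9 (mod f(x))

Since f is irreducible over F_11, F_11[x]/(f) is a field and a(x) ≠ 0 has an inverse. Apply the extended Euclidean algorithm to f(x) and a(x) in F_11[x]: f(x) = (9x + 7)·a(x) + (9). The last nonzero remainder is the constant 9 = gcd(f, a) in F_11. Back-substituting through the division chain expresses 9 = s(x)·a(x) + t(x)·f(x) with s(x) ≡ 2x + 4 (mod f), so (2x + 4)·a(x) ≡ 9 (mod f). Multiplying by 9^(-1) ≡ 5 in F_11 gives a(x)^(-1) ≡ 5·(2x + 4) ≡ 10x + 9 (mod f). Check: (5x + 6)·(10x + 9) = 6x^2 + 6x + 10 ≡ 1 (mod x^2 + x + 7).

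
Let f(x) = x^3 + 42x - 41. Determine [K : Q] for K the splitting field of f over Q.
[K : Q] = 6

By the rational root test, any rational root of the monic integer polynomial f(x) = x^3 + 42x - 41 must be an integer dividing the constant term -41, i.e. one of ±{1, 41}. Evaluating: f(1) = 2, f(-1) = -84, f(41) = 70602, f(-41) = -70684; none is 0, so f has no rational root and is therefore irreducible over Q (a cubic with no linear factor over a field is irreducible). For an irreducible cubic, the Galois group is A_3 or S_3 according as the discriminant disc(f) = -4a^3 - 27b^2 = -4·(42)^3 - 27·(-41)^2 = -341739 is or is not a square in Q. Here disc(f) = -341739 is not a perfect square in Q, so the Galois group of f over Q is not contained in A_3 and must be all of S_3. The splitting field has degree |S_3| = 6 over Q, so [K : Q] = 6.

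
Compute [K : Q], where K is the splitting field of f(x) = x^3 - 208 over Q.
[K : Q] = 6

The roots of x^3 - 208 are ∛208, ω∛208, ω^2∛208 where ω = e^(2πi/3) is a primitive cube root of unity, so K = Q(∛208, ω). Now [Q(∛208):Q] = 3 (since 208 is not a perfect cube, x^3 - 208 is irreducible) and [Q(ω):Q] = 2. Both 2 and 3 divide [K:Q], and [K:Q] ≤ 3·2 = 6, so [K:Q] = 6. (Equivalently: Q(∛208) ⊂ R but ω ∉ R, so [K : Q(∛208)] = 2.)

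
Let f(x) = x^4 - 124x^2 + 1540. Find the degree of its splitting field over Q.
[K : Q] = 4

Solving the quadratic in x^2: x^2 = (124 ± √(124^2 - 4·1540))/2 = (124 ± √9216)/2 = (124 ± 96)/2, giving x^2 = 14 or x^2 = 110. So f(x) = (x^2 - 14)(x^2 - 110) and the roots of f are ±√14, ±√110. Hence the splitting field is K = Q(√14, √110). Since 14 and 110 are distinct squarefree integers > 1, their product 1540 is not a perfect square, so √110 ∉ Q(√14). By the tower law [K:Q] = [Q(√14,√110):Q(√14)] · [Q(√14):Q] = 2 · 2 = 4.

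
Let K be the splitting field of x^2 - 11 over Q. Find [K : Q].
[K : Q] = 2

f(x) = x^2 - 11 factors as (x - √11)(x + √11). The splitting field is K = Q(√11). Since 11 is squarefree and > 1, it is not a perfect square, so x^2 - 11 is irreducible over Q and [Q(√11) : Q] = 2. Hence [K : Q] = 2.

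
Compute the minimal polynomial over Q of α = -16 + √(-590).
m_α(x) = x^2 + 32x + 846

From α + 16 = √(-590), squaring gives (α + 16)^2 = -590, i.e. α^2 + 32α + 256 = -590, so α^2 + 32α + 846 = 0. The discriminant of x^2 + 32x + 846 is (32)^2 - 4·(846) = 1024 - 3384 = -2360, and 4·(-590) is not a perfect square in Q since -590 is squarefree and ≠ 1. Hence x^2 + 32x + 846 is irreducible over Q and is the minimal polynomial of α.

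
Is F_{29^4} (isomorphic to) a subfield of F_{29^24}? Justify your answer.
Yes: F_{29^4} is a subfield of F_{29^24}

F_{p^m} embeds in F_{p^n} iff m | n (since F_{p^n} is the splitting field of x^(p^n) - x, and F_{p^m} ⊂ F_{p^n} forces p^n to be a power of p^m, i.e. m | n; conversely if m | n then every root of x^(p^m) - x is a root of x^(p^n) - x). Here 4 | 24 (since 24 = 6·4), so F_{29^4} is a subfield of F_{29^24}, and [F_{29^24} : F_{29^4}] = 24/4 = 6.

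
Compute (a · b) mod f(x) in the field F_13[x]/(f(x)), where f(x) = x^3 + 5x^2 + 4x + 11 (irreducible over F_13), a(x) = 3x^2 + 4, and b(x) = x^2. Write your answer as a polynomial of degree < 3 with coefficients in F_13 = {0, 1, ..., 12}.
a · b ≡ 2x^2 + x + 9 (mod f(x))

Multiply in F_13[x]: a(x)·b(x) = (3x^2 + 4)·(x^2) = 3x^4 + 4x^2. This has degree ≥ 3, so divide by f(x) over F_13: 3x^4 + 4x^2 = (3x + 11)·(x^3 + 5x^2 + 4x + 11) + (2x^2 + x + 9). Hence a·b ≡ 2x^2 + x + 9 (mod f). (F_13[x]/(f) is a field with 13^3 = 2197 elements since f is irreducible of degree 3.)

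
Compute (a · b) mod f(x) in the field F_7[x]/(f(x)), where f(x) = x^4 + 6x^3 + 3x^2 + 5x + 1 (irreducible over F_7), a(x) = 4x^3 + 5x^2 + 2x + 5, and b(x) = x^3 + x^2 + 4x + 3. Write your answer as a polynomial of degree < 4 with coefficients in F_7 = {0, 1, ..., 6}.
a · b ≡ 4x^3 + 6x^2 + 5x + 5 (mod f(x))

Multiply in F_7[x]: a(x)·b(x) = (4x^3 + 5x^2 + 2x + 5)·(x^3 + x^2 + 4x + 3) = 4x^6 + 2x^5 + 2x^4 + 4x^3 + 5x + 1. This has degree ≥ 4, so divide by f(x) over F_7: 4x^6 + 2x^5 + 2x^4 + 4x^3 + 5x + 1 = (4x^2 + 6x + 3)·(x^4 + 6x^3 + 3x^2 + 5x + 1) + (4x^3 + 6x^2 + 5x + 5). Hence a·b ≡ 4x^3 + 6x^2 + 5x + 5 (mod f). (F_7[x]/(f) is a field with 7^4 = 2401 elements since f is irreducible of degree 4.)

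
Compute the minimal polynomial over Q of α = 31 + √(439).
m_α(x) = x^2 - 62x + 522

From α - 31 = √(439), squaring gives (α - 31)^2 = 439, i.e. α^2 - 62α + 961 = 439, so α^2 - 62α + 522 = 0. The discriminant of x^2 - 62x + 522 is (-62)^2 - 4·(522) = 3844 - 2088 = 1756, and 4·(439) is not a perfect square in Q since 439 is squarefree and ≠ 1. Hence x^2 - 62x + 522 is irreducible over Q and is the minimal polynomial of α.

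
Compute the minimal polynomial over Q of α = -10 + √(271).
m_α(x) = x^2 + 20x - 171

From α + 10 = √(271), squaring gives (α + 10)^2 = 271, i.e. α^2 + 20α + 100 = 271, so α^2 + 20α - 171 = 0. The discriminant of x^2 + 20x - 171 is (20)^2 - 4·(-171) = 400 + 684 = 1084, and 4·(271) is not a perfect square in Q since 271 is squarefree and ≠ 1. Hence x^2 + 20x - 171 is irreducible over Q and is the minimal polynomial of α.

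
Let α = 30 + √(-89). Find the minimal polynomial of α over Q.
m_α(x) = x^2 - 60x + 989

From α - 30 = √(-89), squaring gives (α - 30)^2 = -89, i.e. α^2 - 60α + 900 = -89, so α^2 - 60α + 989 = 0. The discriminant of x^2 - 60x + 989 is (-60)^2 - 4·(989) = 3600 - 3956 = -356, and 4·(-89) is not a perfect square in Q since -89 is squarefree and ≠ 1. Hence x^2 - 60x + 989 is irreducible over Q and is the minimal polynomial of α.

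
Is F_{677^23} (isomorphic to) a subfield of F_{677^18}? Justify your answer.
No: F_{677^23} is not a subfield of F_{677^18}

F_{p^m} embeds in F_{p^n} iff m | n. Here 23 ∤ 18 (since 18 = 0·23 + 18 with remainder 18 ≠ 0), so F_{677^23} is not a subfield of F_{677^18}. Equivalently: if it were, the tower law would give 23 = [F_{677^23}:F_677] dividing [F_{677^18}:F_677] = 18, contradiction.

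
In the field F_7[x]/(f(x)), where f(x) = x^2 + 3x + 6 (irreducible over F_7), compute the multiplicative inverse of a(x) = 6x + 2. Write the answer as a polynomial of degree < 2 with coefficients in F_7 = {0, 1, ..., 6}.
a(x)^(-1) ≡ 4x + 6 (mod f(x))

Since f is irreducible over F_7, F_7[x]/(f) is a field and a(x) ≠ 0 has an inverse. Apply the extended Euclidean algorithm to f(x) and a(x) in F_7[x]: f(x) = (6x + 2)·a(x) + (2). The last nonzero remainder is the constant 2 = gcd(f, a) in F_7. Back-substituting through the division chain expresses 2 = s(x)·a(x) + t(x)·f(x) with s(x) ≡ x + 5 (mod f), so (x + 5)·a(x) ≡ 2 (mod f). Multiplying by 2^(-1) ≡ 4 in F_7 gives a(x)^(-1) ≡ 4·(x + 5) ≡ 4x + 6 (mod f). Check: (6x + 2)·(4x + 6) = 3x^2 + 2x + 5 ≡ 1 (mod x^2 + 3x + 6).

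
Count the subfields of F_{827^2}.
F_{827^2} has 2 subfields

The subfields of F_{p^n} are exactly the fields F_{p^d} for d | n (each is the fixed field of the unique index-d subgroup of Gal(F_{p^n}/F_p) ≅ Z/nZ). The divisors of n = 2 are {1, 2}, giving 2 subfields: F_{827^1}, F_{827^2}.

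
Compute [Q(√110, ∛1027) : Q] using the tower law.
[Q(√110, ∛1027) : Q] = 6

Let L = Q(√110, ∛1027). Since Q(√110) ⊂ L and [Q(√110):Q] = 2, the tower law gives 2 | [L:Q]. Likewise Q(∛1027) ⊂ L with [Q(∛1027):Q] = 3 (because 1027 is not a perfect cube), so 3 | [L:Q]. As gcd(2,3) = 1, [L:Q] is divisible by 6. Conversely L is generated over Q by √110 and ∛1027, so [L:Q] ≤ 2·3 = 6. Therefore [Q(√110, ∛1027) : Q] = 6.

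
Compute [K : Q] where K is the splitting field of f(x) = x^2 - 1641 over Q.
[K : Q] = 2

f(x) = x^2 - 1641 factors as (x - √1641)(x + √1641). The splitting field is K = Q(√1641). Since 1641 is squarefree and > 1, it is not a perfect square, so x^2 - 1641 is irreducible over Q and [Q(√1641) : Q] = 2. Hence [K : Q] = 2.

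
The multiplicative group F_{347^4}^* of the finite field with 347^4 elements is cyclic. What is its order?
|F_{347^4}^*| = 14498327280

F_{347^4} has 347^4 = 14498327281 elements; its multiplicative group consists of all nonzero elements, so |F_{347^4}^*| = 14498327281 - 1 = 14498327280. (It is cyclic since any finite subgroup of the multiplicative group of a field is cyclic.)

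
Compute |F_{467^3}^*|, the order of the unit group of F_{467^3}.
|F_{467^3}^*| = 101847562

F_{467^3} has 467^3 = 101847563 elements; its multiplicative group consists of all nonzero elements, so |F_{467^3}^*| = 101847563 - 1 = 101847562. (It is cyclic since any finite subgroup of the multiplicative group of a field is cyclic.)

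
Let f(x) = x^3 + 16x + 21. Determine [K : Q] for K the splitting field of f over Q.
[K : Q] = 6

By the rational root test, any rational root of the monic integer polynomial f(x) = x^3 + 16x + 21 must be an integer dividing the constant term 21, i.e. one of ±{1, 3, 7, 21}. Evaluating: f(1) = 38, f(-1) = 4, f(3) = 96, f(-3) = -54, f(7) = 476, f(-7) = -434, f(21) = 9618, f(-21) = -9576; none is 0, so f has no rational root and is therefore irreducible over Q (a cubic with no linear factor over a field is irreducible). For an irreducible cubic, the Galois group is A_3 or S_3 according as the discriminant disc(f) = -4a^3 - 27b^2 = -4·(16)^3 - 27·(21)^2 = -28291 is or is not a square in Q. Here disc(f) = -28291 is not a perfect square in Q, so the Galois group of f over Q is not contained in A_3 and must be all of S_3. The splitting field has degree |S_3| = 6 over Q, so [K : Q] = 6.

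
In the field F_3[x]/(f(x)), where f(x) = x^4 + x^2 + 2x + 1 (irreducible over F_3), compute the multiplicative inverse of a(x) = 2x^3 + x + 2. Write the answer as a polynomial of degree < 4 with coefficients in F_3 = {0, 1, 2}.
a(x)^(-1) ≡ x^3 + x^2 (mod f(x))

Since f is irreducible over F_3, F_3[x]/(f) is a field and a(x) ≠ 0 has an inverse. Apply the extended Euclidean algorithm to f(x) and a(x) in F_3[x]: f(x) = (2x)·a(x) + (2x^2 + x + 1);  a(x) = (x + 1)·(2x^2 + x + 1) + (2x + 1);  (2x^2 + x + 1) = (x)·(2x + 1) + (1). The last nonzero remainder is the constant 1 = gcd(f, a) in F_3. Back-substituting through the division chain expresses 1 = s(x)·a(x) + t(x)·f(x) with s(x) ≡ x^3 + x^2 (mod f), so a(x)^(-1) ≡ s(x) = x^3 + x^2 (mod f). Check: (2x^3 + x + 2)·(x^3 + x^2) = 2x^6 + 2x^5 + x^4 + 2x^2 ≡ 1 (mod x^4 + x^2 + 2x + 1).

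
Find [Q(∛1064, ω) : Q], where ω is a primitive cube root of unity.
[Q(∛1064, ω) : Q] = 6

[Q(∛1064):Q] = 3 (min poly x^3 - 1064, irreducible since 1064 is not a perfect cube). [Q(ω):Q] = 2 (min poly x^2 + x + 1). Since Q(∛1064) ⊂ R and ω ∉ R, we have ω ∉ Q(∛1064), so x^2 + x + 1 remains irreducible over Q(∛1064) and [Q(∛1064, ω) : Q(∛1064)] = 2. By the tower law, [Q(∛1064, ω) : Q] = 3 · 2 = 6. (In fact Q(∛1064, ω) is the splitting field of x^3 - 1064 over Q.)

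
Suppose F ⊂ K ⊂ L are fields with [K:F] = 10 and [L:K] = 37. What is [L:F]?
[L:F] = 370

The tower law says that for any tower of field extensions F ⊂ K ⊂ L with finite degrees, [L:F] = [L:K] · [K:F]. Here this gives [L:F] = 37 · 10 = 370.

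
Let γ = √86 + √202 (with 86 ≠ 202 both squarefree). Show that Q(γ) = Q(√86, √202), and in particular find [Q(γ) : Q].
[Q(γ) : Q] = 4 (equivalently, Q(γ) = Q(√86, √202))

Obviously Q(γ) ⊆ Q(√86, √202), and [Q(√86, √202):Q] = 4 (since 86, 202 are distinct squarefree integers > 1 with 17372 not a perfect square). To show equality we compute the minimal polynomial of γ. From γ = √86 + √202: γ^2 = 86 + 2√(17372) + 202 = 288 + 2√(17372), so γ^2 - 288 = 2√(17372); squaring, (γ^2 - 288)^2 = 4·17372, i.e. γ^4 - 576γ^2 + 82944 - 69488 = 0, i.e. γ^4 - 576γ^2 + 13456 = 0. So γ is a root of x^4 - 576x^2 + 13456. This polynomial is irreducible over Q: it has no rational root (each ±√86 ± √202 is irrational), and any factorization into two quadratics over Q would force √(17372) ∈ Q (pairing opposite roots) or √86, √202 ∈ Q (other pairings), all impossible. Hence [Q(γ):Q] = 4 = [Q(√86, √202):Q], so Q(γ) = Q(√86, √202).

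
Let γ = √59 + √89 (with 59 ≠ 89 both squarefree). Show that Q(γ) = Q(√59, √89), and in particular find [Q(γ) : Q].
[Q(γ) : Q] = 4 (equivalently, Q(γ) = Q(√59, √89))

Obviously Q(γ) ⊆ Q(√59, √89), and [Q(√59, √89):Q] = 4 (since 59, 89 are distinct squarefree integers > 1 with 5251 not a perfect square). To show equality we compute the minimal polynomial of γ. From γ = √59 + √89: γ^2 = 59 + 2√(5251) + 89 = 148 + 2√(5251), so γ^2 - 148 = 2√(5251); squaring, (γ^2 - 148)^2 = 4·5251, i.e. γ^4 - 296γ^2 + 21904 - 21004 = 0, i.e. γ^4 - 296γ^2 + 900 = 0. So γ is a root of x^4 - 296x^2 + 900. This polynomial is irreducible over Q: it has no rational root (each ±√59 ± √89 is irrational), and any factorization into two quadratics over Q would force √(5251) ∈ Q (pairing opposite roots) or √59, √89 ∈ Q (other pairings), all impossible. Hence [Q(γ):Q] = 4 = [Q(√59, √89):Q], so Q(γ) = Q(√59, √89).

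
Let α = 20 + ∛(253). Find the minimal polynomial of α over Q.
m_α(x) = x^3 - 60x^2 + 1200x - 8253

Set β = α - 20 = ∛(253), so β^3 = 253. Then (α - 20)^3 - 253 = 0, i.e. α is a root of g(x) = (x - 20)^3 - 253 = x^3 - 60x^2 + 1200x - 8253. Since g(x) = h(x - 20) where h(x) = x^3 - 253, and h is irreducible over Q (because 253 is not a perfect cube, so h has no rational root, and a monic cubic with no rational root is irreducible), g is also irreducible (irreducibility is preserved under the substitution x → x - 20). Hence m_α(x) = x^3 - 60x^2 + 1200x - 8253.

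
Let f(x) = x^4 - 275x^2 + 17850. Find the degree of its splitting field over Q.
[K : Q] = 4

Solving the quadratic in x^2: x^2 = (275 ± √(275^2 - 4·17850))/2 = (275 ± √4225)/2 = (275 ± 65)/2, giving x^2 = 105 or x^2 = 170. So f(x) = (x^2 - 105)(x^2 - 170) and the roots of f are ±√105, ±√170. Hence the splitting field is K = Q(√105, √170). Since 105 and 170 are distinct squarefree integers > 1, their product 17850 is not a perfect square, so √170 ∉ Q(√105). By the tower law [K:Q] = [Q(√105,√170):Q(√105)] · [Q(√105):Q] = 2 · 2 = 4.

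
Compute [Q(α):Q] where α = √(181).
[Q(α):Q] = 2

[Q(α):Q] equals the degree of the minimal polynomial of α. Here α^2 = 181 and x^2 - 181 is irreducible (d = 181 is squarefree, ≠ 1, hence not a square), so deg(m_α) = 2. Thus [Q(α):Q] = 2.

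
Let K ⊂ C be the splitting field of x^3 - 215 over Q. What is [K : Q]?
[K : Q] = 6

The roots of x^3 - 215 are ∛215, ω∛215, ω^2∛215 where ω = e^(2πi/3) is a primitive cube root of unity, so K = Q(∛215, ω). Now [Q(∛215):Q] = 3 (since 215 is not a perfect cube, x^3 - 215 is irreducible) and [Q(ω):Q] = 2. Both 2 and 3 divide [K:Q], and [K:Q] ≤ 3·2 = 6, so [K:Q] = 6. (Equivalently: Q(∛215) ⊂ R but ω ∉ R, so [K : Q(∛215)] = 2.)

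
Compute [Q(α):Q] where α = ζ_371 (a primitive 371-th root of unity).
[Q(α):Q] = 312

The minimal polynomial of ζ_371 over Q is the 371-th cyclotomic polynomial Φ_371(x), which is irreducible over Q and has degree φ(371) = 312. Hence [Q(α):Q] = φ(371) = 312.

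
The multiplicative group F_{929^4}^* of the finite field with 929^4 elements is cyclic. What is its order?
|F_{929^4}^*| = 744839767680

F_{929^4} has 929^4 = 744839767681 elements; its multiplicative group consists of all nonzero elements, so |F_{929^4}^*| = 744839767681 - 1 = 744839767680. (It is cyclic since any finite subgroup of the multiplicative group of a field is cyclic.)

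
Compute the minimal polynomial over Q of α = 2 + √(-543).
m_α(x) = x^2 - 4x + 547

From α - 2 = √(-543), squaring gives (α - 2)^2 = -543, i.e. α^2 - 4α + 4 = -543, so α^2 - 4α + 547 = 0. The discriminant of x^2 - 4x + 547 is (-4)^2 - 4·(547) = 16 - 2188 = -2172, and 4·(-543) is not a perfect square in Q since -543 is squarefree and ≠ 1. Hence x^2 - 4x + 547 is irreducible over Q and is the minimal polynomial of α.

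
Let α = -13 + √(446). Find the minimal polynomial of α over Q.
m_α(x) = x^2 + 26x - 277

From α + 13 = √(446), squaring gives (α + 13)^2 = 446, i.e. α^2 + 26α + 169 = 446, so α^2 + 26α - 277 = 0. The discriminant of x^2 + 26x - 277 is (26)^2 - 4·(-277) = 676 + 1108 = 1784, and 4·(446) is not a perfect square in Q since 446 is squarefree and ≠ 1. Hence x^2 + 26x - 277 is irreducible over Q and is the minimal polynomial of α.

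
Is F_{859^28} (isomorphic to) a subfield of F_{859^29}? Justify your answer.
No: F_{859^28} is not a subfield of F_{859^29}

F_{p^m} embeds in F_{p^n} iff m | n. Here 28 ∤ 29 (since 29 = 1·28 + 1 with remainder 1 ≠ 0), so F_{859^28} is not a subfield of F_{859^29}. Equivalently: if it were, the tower law would give 28 = [F_{859^28}:F_859] dividing [F_{859^29}:F_859] = 29, contradiction.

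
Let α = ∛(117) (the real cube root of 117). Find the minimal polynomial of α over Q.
m_α(x) = x^3 - 117

α satisfies α^3 = 117, so x^3 - 117 annihilates α. By the rational root test, a rational root p/q (in lowest terms) of x^3 - 117 would satisfy p^3 = 117 q^3, forcing q = 1 and p^3 = 117; but 117 is not a perfect cube, contradiction. A monic cubic over Q with no rational root is irreducible (any nontrivial factorization would include a linear factor). Hence x^3 - 117 is the minimal polynomial of α, and in particular [Q(α):Q] = 3.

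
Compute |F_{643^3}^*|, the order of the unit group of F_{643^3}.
|F_{643^3}^*| = 265847706

F_{643^3} has 643^3 = 265847707 elements; its multiplicative group consists of all nonzero elements, so |F_{643^3}^*| = 265847707 - 1 = 265847706. (It is cyclic since any finite subgroup of the multiplicative group of a field is cyclic.)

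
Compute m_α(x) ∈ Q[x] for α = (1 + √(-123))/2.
m_α(x) = x^2 - x + 31

From 2α - 1 = √(-123), squaring gives (2α - 1)^2 = -123, i.e. 4α^2 - 4α + 1 = -123, so α^2 - α + (1 + 123)/4 = 0. Since -123 ≡ 1 (mod 4), (1 + 123)/4 = 31 ∈ Z. The polynomial x^2 - x + 31 has discriminant 1 - 4·(31) = -123, which is not a perfect square in Q (d = -123 is squarefree and ≠ 1), so x^2 - x + 31 is irreducible over Q. It is the minimal polynomial of α.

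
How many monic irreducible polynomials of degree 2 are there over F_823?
There are 338253 monic irreducible polynomials of degree 2 over F_823

Each element of F_{823^2} that lies in no proper subfield is a root of exactly one monic irreducible of degree 2 over F_823, and each such polynomial has 2 distinct roots in F_{823^2}. By Möbius inversion the count is N_823(2) = (1/2) Σ_{d|2} μ(2/d) · 823^d = (1/2)(μ(2)·823^1 + μ(1)·823^2) = 676506/2 = 338253.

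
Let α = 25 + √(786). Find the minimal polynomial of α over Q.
m_α(x) = x^2 - 50x - 161

From α - 25 = √(786), squaring gives (α - 25)^2 = 786, i.e. α^2 - 50α + 625 = 786, so α^2 - 50α - 161 = 0. The discriminant of x^2 - 50x - 161 is (-50)^2 - 4·(-161) = 2500 + 644 = 3144, and 4·(786) is not a perfect square in Q since 786 is squarefree and ≠ 1. Hence x^2 - 50x - 161 is irreducible over Q and is the minimal polynomial of α.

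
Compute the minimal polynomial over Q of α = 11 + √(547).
m_α(x) = x^2 - 22x - 426

From α - 11 = √(547), squaring gives (α - 11)^2 = 547, i.e. α^2 - 22α + 121 = 547, so α^2 - 22α - 426 = 0. The discriminant of x^2 - 22x - 426 is (-22)^2 - 4·(-426) = 484 + 1704 = 2188, and 4·(547) is not a perfect square in Q since 547 is squarefree and ≠ 1. Hence x^2 - 22x - 426 is irreducible over Q and is the minimal polynomial of α.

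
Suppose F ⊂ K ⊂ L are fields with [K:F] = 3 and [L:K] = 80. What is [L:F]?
[L:F] = 240

The tower law says that for any tower of field extensions F ⊂ K ⊂ L with finite degrees, [L:F] = [L:K] · [K:F]. Here this gives [L:F] = 80 · 3 = 240.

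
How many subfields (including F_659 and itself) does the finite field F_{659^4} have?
F_{659^4} has 3 subfields

The subfields of F_{p^n} are exactly the fields F_{p^d} for d | n (each is the fixed field of the unique index-d subgroup of Gal(F_{p^n}/F_p) ≅ Z/nZ). The divisors of n = 4 are {1, 2, 4}, giving 3 subfields: F_{659^1}, F_{659^2}, F_{659^4}.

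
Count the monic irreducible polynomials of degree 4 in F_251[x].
There are 992265750 monic irreducible polynomials of degree 4 over F_251

Each element of F_{251^4} that lies in no proper subfield is a root of exactly one monic irreducible of degree 4 over F_251, and each such polynomial has 4 distinct roots in F_{251^4}. By Möbius inversion the count is N_251(4) = (1/4) Σ_{d|4} μ(4/d) · 251^d = (1/4)(μ(4)·251^1 + μ(2)·251^2 + μ(1)·251^4) = 3969063000/4 = 992265750.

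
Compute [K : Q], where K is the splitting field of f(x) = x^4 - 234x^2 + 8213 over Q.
[K : Q] = 4

Solving the quadratic in x^2: x^2 = (234 ± √(234^2 - 4·8213))/2 = (234 ± √21904)/2 = (234 ± 148)/2, giving x^2 = 43 or x^2 = 191. So f(x) = (x^2 - 43)(x^2 - 191) and the roots of f are ±√43, ±√191. Hence the splitting field is K = Q(√43, √191). Since 43 and 191 are distinct squarefree integers > 1, their product 8213 is not a perfect square, so √191 ∉ Q(√43). By the tower law [K:Q] = [Q(√43,√191):Q(√43)] · [Q(√43):Q] = 2 · 2 = 4.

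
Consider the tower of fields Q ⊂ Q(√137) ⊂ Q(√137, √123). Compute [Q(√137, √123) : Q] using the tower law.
[Q(√137, √123) : Q] = 4

[Q(√137):Q] = 2 (min poly x^2 - 137, irreducible since 137 is squarefree > 1). For the top step, suppose √123 ∈ Q(√137), say √123 = c + d√137 with c, d ∈ Q. Squaring: 123 = c^2 + 137d^2 + 2cd√137. Since √137 ∉ Q this forces 2cd = 0. If d = 0 then √123 = c ∈ Q, contradicting 123 squarefree > 1. If c = 0 then 123 = 137d^2, so 137·123 = (137d)^2 is a perfect square in Q — but 137·123 = 16851 is not a perfect square (since 137 and 123 are distinct squarefree integers). Contradiction. Hence √123 ∉ Q(√137), so x^2 - 123 stays irreducible over Q(√137) and [Q(√137, √123) : Q(√137)] = 2. By the tower law, [Q(√137, √123) : Q] = 2 · 2 = 4.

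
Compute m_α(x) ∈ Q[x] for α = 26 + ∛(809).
m_α(x) = x^3 - 78x^2 + 2028x - 18385

Set β = α - 26 = ∛(809), so β^3 = 809. Then (α - 26)^3 - 809 = 0, i.e. α is a root of g(x) = (x - 26)^3 - 809 = x^3 - 78x^2 + 2028x - 18385. Since g(x) = h(x - 26) where h(x) = x^3 - 809, and h is irreducible over Q (because 809 is not a perfect cube, so h has no rational root, and a monic cubic with no rational root is irreducible), g is also irreducible (irreducibility is preserved under the substitution x → x - 26). Hence m_α(x) = x^3 - 78x^2 + 2028x - 18385.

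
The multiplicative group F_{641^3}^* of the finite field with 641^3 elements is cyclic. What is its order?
|F_{641^3}^*| = 263374720

F_{641^3} has 641^3 = 263374721 elements; its multiplicative group consists of all nonzero elements, so |F_{641^3}^*| = 263374721 - 1 = 263374720. (It is cyclic since any finite subgroup of the multiplicative group of a field is cyclic.)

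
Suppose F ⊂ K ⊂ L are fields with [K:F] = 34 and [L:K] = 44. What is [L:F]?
[L:F] = 1496

The tower law says that for any tower of field extensions F ⊂ K ⊂ L with finite degrees, [L:F] = [L:K] · [K:F]. Here this gives [L:F] = 44 · 34 = 1496.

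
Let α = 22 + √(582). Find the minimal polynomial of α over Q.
m_α(x) = x^2 - 44x - 98

From α - 22 = √(582), squaring gives (α - 22)^2 = 582, i.e. α^2 - 44α + 484 = 582, so α^2 - 44α - 98 = 0. The discriminant of x^2 - 44x - 98 is (-44)^2 - 4·(-98) = 1936 + 392 = 2328, and 4·(582) is not a perfect square in Q since 582 is squarefree and ≠ 1. Hence x^2 - 44x - 98 is irreducible over Q and is the minimal polynomial of α.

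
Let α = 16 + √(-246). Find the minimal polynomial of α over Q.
m_α(x) = x^2 - 32x + 502

From α - 16 = √(-246), squaring gives (α - 16)^2 = -246, i.e. α^2 - 32α + 256 = -246, so α^2 - 32α + 502 = 0. The discriminant of x^2 - 32x + 502 is (-32)^2 - 4·(502) = 1024 - 2008 = -984, and 4·(-246) is not a perfect square in Q since -246 is squarefree and ≠ 1. Hence x^2 - 32x + 502 is irreducible over Q and is the minimal polynomial of α.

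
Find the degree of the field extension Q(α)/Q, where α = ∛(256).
[Q(α):Q] = 3

The minimal polynomial of α is x^3 - 256, irreducible over Q since 256 is not a perfect cube (so x^3 - 256 has no rational root). Hence [Q(α):Q] = deg(m_α) = 3.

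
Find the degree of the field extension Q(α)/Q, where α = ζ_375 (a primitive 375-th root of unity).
[Q(α):Q] = 200

The minimal polynomial of ζ_375 over Q is the 375-th cyclotomic polynomial Φ_375(x), which is irreducible over Q and has degree φ(375) = 200. Hence [Q(α):Q] = φ(375) = 200.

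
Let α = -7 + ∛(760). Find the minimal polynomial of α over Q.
m_α(x) = x^3 + 21x^2 + 147x - 417

Set β = α + 7 = ∛(760), so β^3 = 760. Then (α + 7)^3 - 760 = 0, i.e. α is a root of g(x) = (x + 7)^3 - 760 = x^3 + 21x^2 + 147x - 417. Since g(x) = h(x + 7) where h(x) = x^3 - 760, and h is irreducible over Q (because 760 is not a perfect cube, so h has no rational root, and a monic cubic with no rational root is irreducible), g is also irreducible (irreducibility is preserved under the substitution x → x + 7). Hence m_α(x) = x^3 + 21x^2 + 147x - 417.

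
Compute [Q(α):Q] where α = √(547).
[Q(α):Q] = 2

[Q(α):Q] equals the degree of the minimal polynomial of α. Here α^2 = 547 and x^2 - 547 is irreducible (d = 547 is squarefree, ≠ 1, hence not a square), so deg(m_α) = 2. Thus [Q(α):Q] = 2.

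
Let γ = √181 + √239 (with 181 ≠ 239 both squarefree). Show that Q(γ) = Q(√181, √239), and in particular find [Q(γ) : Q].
[Q(γ) : Q] = 4 (equivalently, Q(γ) = Q(√181, √239))

Obviously Q(γ) ⊆ Q(√181, √239), and [Q(√181, √239):Q] = 4 (since 181, 239 are distinct squarefree integers > 1 with 43259 not a perfect square). To show equality we compute the minimal polynomial of γ. From γ = √181 + √239: γ^2 = 181 + 2√(43259) + 239 = 420 + 2√(43259), so γ^2 - 420 = 2√(43259); squaring, (γ^2 - 420)^2 = 4·43259, i.e. γ^4 - 840γ^2 + 176400 - 173036 = 0, i.e. γ^4 - 840γ^2 + 3364 = 0. So γ is a root of x^4 - 840x^2 + 3364. This polynomial is irreducible over Q: it has no rational root (each ±√181 ± √239 is irrational), and any factorization into two quadratics over Q would force √(43259) ∈ Q (pairing opposite roots) or √181, √239 ∈ Q (other pairings), all impossible. Hence [Q(γ):Q] = 4 = [Q(√181, √239):Q], so Q(γ) = Q(√181, √239).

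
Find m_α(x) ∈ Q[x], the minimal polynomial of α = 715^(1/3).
m_α(x) = x^3 - 715

α satisfies α^3 = 715, so x^3 - 715 annihilates α. By the rational root test, a rational root p/q (in lowest terms) of x^3 - 715 would satisfy p^3 = 715 q^3, forcing q = 1 and p^3 = 715; but 715 is not a perfect cube, contradiction. A monic cubic over Q with no rational root is irreducible (any nontrivial factorization would include a linear factor). Hence x^3 - 715 is the minimal polynomial of α, and in particular [Q(α):Q] = 3.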